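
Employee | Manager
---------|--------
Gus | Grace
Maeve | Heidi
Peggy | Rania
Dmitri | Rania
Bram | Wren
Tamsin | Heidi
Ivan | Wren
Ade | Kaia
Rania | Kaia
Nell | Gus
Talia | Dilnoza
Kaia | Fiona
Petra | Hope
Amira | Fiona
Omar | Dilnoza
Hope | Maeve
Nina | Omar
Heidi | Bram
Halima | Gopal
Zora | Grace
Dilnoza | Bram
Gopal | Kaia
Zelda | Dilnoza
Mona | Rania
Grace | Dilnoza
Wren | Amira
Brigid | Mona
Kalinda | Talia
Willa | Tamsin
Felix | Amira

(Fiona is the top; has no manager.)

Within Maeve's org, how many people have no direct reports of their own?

The only person in Maeve's organization with no one reporting to them is Petra. That is 1.

1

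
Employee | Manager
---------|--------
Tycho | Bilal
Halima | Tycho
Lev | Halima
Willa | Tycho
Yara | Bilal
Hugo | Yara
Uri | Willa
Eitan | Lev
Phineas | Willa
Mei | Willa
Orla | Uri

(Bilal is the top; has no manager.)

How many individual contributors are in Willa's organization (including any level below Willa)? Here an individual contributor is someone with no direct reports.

The people in Willa's organization with no one reporting to them are Mei, Phineas, Orla. That is 3.

3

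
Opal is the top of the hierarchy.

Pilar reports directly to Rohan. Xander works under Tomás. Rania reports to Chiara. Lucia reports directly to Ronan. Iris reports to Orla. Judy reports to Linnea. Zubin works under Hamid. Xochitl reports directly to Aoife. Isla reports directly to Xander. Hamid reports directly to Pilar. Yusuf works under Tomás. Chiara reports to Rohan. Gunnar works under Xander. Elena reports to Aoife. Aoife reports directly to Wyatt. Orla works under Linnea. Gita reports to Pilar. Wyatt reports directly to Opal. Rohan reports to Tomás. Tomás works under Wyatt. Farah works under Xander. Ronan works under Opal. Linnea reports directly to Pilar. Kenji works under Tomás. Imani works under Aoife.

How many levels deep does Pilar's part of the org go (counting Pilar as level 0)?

The longest chain under Pilar runs Pilar → Linnea → Orla → Iris, which is 3 levels below Pilar.

3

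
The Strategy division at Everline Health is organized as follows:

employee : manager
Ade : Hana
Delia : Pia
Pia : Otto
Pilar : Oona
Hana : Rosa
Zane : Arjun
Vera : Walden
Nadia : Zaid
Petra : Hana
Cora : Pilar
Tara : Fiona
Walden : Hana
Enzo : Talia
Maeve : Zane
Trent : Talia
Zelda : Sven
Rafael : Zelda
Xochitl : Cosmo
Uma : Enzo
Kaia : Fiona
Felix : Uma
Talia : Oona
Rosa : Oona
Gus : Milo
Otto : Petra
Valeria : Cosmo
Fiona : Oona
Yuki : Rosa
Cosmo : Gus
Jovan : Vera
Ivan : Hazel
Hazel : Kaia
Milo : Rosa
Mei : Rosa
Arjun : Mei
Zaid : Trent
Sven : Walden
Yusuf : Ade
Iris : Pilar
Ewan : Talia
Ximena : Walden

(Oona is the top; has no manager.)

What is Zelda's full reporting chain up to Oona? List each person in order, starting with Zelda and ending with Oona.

Zelda reports to Sven. Sven reports to Walden. Walden reports to Hana. Hana reports to Rosa. Rosa reports to Oona. Oona is at the top.

Zelda -> Sven -> Walden -> Hana -> Rosa -> Oona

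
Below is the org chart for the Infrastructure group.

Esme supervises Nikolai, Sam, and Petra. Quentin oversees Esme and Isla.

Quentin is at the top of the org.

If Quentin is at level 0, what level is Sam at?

Chain from Sam up to Quentin: Sam → Esme → Quentin. That is 2 steps up, so Sam is 2 levels below Quentin.

2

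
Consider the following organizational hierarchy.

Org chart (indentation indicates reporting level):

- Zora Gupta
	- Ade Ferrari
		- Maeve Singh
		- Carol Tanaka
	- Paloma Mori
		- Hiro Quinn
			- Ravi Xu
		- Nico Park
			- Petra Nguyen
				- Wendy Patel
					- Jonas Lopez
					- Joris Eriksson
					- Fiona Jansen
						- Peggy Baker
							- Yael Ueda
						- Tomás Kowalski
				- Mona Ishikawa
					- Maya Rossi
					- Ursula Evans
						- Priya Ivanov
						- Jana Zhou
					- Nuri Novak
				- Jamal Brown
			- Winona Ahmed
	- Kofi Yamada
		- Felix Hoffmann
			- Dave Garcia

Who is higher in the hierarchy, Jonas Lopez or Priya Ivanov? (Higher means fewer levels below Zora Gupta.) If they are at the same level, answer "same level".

Jonas Lopez is 5 levels below Zora Gupta; Priya Ivanov is 6. Jonas Lopez is higher.

Jonas Lopez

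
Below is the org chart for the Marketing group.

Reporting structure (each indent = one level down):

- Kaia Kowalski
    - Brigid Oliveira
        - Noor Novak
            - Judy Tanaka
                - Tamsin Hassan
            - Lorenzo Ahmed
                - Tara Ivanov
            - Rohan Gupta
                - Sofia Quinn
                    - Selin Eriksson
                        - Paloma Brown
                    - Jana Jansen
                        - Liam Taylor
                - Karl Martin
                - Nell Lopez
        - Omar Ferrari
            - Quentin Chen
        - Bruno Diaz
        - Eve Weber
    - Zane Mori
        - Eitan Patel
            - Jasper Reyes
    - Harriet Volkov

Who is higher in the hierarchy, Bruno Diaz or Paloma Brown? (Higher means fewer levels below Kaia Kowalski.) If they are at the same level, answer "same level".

Bruno Diaz is 2 levels below Kaia Kowalski; Paloma Brown is 6. Bruno Diaz is higher.

Bruno Diaz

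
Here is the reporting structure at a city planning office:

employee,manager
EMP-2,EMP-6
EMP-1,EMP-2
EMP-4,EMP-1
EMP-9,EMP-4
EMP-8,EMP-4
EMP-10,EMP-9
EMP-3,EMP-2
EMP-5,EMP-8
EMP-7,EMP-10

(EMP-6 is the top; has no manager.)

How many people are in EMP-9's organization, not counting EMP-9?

2

EMP-9 directly manages EMP-10. Under EMP-10: EMP-7 (1). That's 2 in total.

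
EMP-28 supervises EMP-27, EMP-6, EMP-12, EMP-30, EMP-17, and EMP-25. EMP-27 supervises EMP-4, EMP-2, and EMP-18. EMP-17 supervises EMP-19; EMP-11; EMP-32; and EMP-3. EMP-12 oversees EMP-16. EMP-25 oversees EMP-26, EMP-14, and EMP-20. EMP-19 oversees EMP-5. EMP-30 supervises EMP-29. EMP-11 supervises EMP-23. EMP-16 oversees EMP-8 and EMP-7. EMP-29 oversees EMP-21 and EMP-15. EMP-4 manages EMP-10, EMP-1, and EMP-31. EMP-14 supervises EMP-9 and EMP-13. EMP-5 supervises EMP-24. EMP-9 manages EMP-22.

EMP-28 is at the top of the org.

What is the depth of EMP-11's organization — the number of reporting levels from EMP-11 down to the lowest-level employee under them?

1

The longest chain under EMP-11 runs EMP-11 → EMP-23, which is 1 level below EMP-11.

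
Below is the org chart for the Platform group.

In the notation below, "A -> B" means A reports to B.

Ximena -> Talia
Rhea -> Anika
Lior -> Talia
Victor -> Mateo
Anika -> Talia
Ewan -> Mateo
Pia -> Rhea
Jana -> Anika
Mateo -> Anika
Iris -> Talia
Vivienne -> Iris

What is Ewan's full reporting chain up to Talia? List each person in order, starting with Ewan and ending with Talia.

Ewan -> Mateo -> Anika -> Talia

Ewan reports to Mateo. Mateo reports to Anika. Anika reports to Talia. Talia is at the top.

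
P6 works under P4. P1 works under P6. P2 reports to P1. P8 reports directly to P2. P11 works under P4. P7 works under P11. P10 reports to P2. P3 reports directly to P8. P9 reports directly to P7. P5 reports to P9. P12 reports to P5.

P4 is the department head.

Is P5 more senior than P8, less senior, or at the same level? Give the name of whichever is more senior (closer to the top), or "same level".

same level

Both P5 and P8 are 4 levels below P4.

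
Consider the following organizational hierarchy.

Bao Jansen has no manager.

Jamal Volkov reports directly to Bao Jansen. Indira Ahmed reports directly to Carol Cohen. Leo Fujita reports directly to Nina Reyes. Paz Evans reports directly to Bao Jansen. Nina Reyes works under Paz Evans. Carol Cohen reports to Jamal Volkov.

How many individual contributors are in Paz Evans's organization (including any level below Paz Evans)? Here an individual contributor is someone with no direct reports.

The only person in Paz Evans's organization with no one reporting to them is Leo Fujita. That is 1.

1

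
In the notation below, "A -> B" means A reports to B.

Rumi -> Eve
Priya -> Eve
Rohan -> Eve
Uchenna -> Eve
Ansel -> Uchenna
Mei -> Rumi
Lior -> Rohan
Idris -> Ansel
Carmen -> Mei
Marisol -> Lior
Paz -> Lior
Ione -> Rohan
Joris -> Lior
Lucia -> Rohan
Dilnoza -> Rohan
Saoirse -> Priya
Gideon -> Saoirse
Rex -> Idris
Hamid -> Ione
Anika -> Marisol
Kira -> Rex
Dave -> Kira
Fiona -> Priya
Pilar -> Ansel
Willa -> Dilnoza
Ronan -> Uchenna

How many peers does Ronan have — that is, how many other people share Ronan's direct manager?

1

Ronan reports to Uchenna. Uchenna's other direct reports are Ansel — 1 peer.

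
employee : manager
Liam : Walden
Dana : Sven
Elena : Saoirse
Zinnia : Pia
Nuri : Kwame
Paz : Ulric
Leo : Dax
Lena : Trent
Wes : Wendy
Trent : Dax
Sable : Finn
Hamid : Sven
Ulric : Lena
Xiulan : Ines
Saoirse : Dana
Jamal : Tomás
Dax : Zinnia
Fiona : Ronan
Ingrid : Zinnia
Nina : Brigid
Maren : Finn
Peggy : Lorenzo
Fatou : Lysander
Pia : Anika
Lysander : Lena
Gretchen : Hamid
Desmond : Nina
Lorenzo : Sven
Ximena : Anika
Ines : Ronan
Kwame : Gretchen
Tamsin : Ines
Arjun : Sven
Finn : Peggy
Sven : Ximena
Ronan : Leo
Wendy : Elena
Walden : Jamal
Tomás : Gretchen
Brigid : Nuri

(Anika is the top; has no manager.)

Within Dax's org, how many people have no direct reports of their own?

5

The people in Dax's organization with no one reporting to them are Xiulan, Tamsin, Fiona, Paz, Fatou. That is 5.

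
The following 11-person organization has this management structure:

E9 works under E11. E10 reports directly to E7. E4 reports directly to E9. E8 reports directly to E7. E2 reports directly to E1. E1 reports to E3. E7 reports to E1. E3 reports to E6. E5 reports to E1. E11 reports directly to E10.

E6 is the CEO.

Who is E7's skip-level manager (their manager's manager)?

E3

E7 reports to E1, and E1 reports to E3. So E7's skip-level manager is E3.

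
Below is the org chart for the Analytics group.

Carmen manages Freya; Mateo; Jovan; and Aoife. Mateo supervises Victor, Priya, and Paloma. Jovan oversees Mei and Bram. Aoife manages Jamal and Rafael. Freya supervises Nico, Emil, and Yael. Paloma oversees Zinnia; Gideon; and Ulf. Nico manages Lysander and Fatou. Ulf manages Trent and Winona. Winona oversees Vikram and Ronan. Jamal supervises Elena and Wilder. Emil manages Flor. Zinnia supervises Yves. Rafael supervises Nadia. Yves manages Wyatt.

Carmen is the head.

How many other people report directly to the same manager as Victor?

Victor reports to Mateo. Mateo's other direct reports are Paloma, Priya — 2 peers.

2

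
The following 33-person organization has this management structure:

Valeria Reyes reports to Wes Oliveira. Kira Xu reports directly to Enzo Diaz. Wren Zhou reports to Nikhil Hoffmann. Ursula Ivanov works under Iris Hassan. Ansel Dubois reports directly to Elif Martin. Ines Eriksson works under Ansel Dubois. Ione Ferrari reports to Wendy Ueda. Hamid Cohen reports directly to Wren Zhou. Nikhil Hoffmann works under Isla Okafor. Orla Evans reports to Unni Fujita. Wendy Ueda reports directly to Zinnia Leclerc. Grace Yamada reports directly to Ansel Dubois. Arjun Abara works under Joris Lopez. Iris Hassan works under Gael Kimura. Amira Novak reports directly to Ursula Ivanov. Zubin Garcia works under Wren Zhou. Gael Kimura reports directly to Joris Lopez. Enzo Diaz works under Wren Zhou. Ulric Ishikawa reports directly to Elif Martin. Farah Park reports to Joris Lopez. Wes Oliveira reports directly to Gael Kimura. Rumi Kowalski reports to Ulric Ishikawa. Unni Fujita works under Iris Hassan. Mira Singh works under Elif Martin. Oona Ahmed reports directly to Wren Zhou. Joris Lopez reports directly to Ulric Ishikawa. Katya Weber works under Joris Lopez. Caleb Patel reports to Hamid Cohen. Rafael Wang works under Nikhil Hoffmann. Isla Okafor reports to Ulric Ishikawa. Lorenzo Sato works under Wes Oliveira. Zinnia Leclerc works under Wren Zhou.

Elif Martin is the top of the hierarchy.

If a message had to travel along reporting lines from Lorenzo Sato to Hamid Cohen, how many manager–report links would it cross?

8

Lorenzo Sato is 4 levels below Ulric Ishikawa, and Hamid Cohen is 4 levels below Ulric Ishikawa (their lowest common manager). The shortest path runs up from Lorenzo Sato to Ulric Ishikawa and back down to Hamid Cohen: 4 + 4 = 8 links.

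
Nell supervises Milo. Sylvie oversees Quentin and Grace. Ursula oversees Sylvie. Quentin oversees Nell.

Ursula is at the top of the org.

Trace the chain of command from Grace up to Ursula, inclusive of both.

Grace -> Sylvie -> Ursula

Grace reports to Sylvie. Sylvie reports to Ursula. Ursula is at the top.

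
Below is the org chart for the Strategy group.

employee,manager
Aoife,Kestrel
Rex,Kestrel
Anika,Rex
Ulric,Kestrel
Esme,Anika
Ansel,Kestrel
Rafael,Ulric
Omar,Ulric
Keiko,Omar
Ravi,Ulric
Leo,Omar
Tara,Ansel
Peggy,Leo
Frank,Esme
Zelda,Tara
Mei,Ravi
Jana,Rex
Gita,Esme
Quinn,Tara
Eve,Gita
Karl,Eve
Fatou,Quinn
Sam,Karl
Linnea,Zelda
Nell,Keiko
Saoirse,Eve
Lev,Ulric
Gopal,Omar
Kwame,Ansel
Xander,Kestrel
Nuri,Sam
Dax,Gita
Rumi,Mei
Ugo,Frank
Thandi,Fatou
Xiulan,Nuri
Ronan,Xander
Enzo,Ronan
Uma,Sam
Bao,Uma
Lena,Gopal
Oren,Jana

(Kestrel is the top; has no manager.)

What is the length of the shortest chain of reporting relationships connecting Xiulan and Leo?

Xiulan is 9 levels below Kestrel, and Leo is 3 levels below Kestrel (their lowest common manager). The shortest path runs up from Xiulan to Kestrel and back down to Leo: 9 + 3 = 12 links.

12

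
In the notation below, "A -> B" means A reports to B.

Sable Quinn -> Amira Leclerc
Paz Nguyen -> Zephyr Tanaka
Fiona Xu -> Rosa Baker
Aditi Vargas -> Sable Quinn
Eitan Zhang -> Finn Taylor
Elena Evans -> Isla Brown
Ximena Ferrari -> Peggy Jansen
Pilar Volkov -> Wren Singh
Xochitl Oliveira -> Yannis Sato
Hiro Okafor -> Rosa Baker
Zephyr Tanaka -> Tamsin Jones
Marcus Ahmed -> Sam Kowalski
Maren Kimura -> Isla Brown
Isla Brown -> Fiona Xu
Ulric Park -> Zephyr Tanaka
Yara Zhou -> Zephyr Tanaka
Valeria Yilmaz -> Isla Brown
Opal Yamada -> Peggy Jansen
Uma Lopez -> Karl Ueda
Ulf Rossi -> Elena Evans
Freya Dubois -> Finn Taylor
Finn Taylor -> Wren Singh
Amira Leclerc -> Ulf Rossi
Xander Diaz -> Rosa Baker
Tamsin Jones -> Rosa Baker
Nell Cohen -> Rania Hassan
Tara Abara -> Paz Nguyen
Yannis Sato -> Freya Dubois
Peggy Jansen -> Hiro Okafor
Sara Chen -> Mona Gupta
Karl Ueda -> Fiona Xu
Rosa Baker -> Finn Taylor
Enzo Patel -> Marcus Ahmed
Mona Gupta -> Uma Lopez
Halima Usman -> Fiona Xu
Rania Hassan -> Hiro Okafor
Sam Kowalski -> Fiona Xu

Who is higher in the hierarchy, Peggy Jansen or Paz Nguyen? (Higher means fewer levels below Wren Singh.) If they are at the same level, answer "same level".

Peggy Jansen

Peggy Jansen is 4 levels below Wren Singh; Paz Nguyen is 5. Peggy Jansen is higher.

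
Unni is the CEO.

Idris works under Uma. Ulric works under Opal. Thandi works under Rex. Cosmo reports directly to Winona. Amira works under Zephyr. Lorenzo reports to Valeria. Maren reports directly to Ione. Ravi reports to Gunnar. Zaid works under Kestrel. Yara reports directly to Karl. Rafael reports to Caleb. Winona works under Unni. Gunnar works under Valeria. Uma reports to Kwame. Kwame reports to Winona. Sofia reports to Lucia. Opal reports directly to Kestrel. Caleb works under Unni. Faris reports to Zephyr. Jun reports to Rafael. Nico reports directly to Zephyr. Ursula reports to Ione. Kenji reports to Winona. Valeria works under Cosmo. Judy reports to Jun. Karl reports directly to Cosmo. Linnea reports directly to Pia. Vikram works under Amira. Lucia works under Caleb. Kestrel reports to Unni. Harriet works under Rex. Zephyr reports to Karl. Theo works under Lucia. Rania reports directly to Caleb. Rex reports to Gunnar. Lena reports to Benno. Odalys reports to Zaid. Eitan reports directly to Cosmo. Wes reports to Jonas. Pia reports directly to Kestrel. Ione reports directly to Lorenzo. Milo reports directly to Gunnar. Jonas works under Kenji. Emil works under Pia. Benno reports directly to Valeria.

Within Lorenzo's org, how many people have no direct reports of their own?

The people in Lorenzo's organization with no one reporting to them are Maren, Ursula. That is 2.

2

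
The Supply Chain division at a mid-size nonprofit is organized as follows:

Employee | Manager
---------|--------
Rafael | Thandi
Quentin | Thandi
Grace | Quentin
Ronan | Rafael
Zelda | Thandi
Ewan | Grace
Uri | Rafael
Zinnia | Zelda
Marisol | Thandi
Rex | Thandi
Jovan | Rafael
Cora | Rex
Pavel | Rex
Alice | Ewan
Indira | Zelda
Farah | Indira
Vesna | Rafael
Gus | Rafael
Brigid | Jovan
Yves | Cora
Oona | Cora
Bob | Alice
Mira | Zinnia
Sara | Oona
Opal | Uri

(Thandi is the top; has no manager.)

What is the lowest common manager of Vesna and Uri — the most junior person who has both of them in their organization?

Rafael

Vesna's chain of managers is Rafael, Thandi. Uri's chain of managers is Rafael, Thandi. The first manager that appears in both chains is Rafael.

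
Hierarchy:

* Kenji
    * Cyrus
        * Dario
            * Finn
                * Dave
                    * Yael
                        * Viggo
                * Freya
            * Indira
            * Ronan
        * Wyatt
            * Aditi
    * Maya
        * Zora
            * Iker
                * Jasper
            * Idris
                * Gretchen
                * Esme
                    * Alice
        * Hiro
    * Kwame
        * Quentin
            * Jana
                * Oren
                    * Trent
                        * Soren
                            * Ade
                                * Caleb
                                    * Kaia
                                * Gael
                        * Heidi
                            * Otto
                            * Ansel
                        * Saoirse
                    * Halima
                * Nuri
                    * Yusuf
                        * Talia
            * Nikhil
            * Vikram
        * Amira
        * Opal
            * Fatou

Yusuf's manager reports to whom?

Jana

Yusuf reports to Nuri, and Nuri reports to Jana. So Yusuf's skip-level manager is Jana.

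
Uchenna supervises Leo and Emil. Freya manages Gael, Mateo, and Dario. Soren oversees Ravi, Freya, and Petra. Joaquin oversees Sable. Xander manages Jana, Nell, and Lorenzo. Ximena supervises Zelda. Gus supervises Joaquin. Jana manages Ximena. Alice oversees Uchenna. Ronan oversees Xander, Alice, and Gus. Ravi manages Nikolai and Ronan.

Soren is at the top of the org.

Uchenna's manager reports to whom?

Ronan

Uchenna reports to Alice, and Alice reports to Ronan. So Uchenna's skip-level manager is Ronan.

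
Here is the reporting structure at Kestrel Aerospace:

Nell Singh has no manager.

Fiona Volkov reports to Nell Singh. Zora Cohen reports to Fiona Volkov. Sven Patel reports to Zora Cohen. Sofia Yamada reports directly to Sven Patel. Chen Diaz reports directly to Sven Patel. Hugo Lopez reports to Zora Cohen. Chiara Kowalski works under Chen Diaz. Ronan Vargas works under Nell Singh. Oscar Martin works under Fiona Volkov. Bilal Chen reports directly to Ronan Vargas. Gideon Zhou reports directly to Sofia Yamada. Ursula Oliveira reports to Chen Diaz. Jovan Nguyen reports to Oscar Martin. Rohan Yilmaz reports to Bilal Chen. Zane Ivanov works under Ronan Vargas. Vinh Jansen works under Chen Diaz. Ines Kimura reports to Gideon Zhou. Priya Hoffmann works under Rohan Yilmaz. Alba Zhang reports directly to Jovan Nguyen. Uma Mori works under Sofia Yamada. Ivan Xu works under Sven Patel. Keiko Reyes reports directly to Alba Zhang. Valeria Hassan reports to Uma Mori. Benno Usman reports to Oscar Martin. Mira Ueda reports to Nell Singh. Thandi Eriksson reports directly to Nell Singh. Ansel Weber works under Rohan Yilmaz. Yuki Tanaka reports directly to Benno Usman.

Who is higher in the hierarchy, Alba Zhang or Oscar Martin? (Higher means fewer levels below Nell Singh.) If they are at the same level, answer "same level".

Oscar Martin

Alba Zhang is 4 levels below Nell Singh; Oscar Martin is 2. Oscar Martin is higher.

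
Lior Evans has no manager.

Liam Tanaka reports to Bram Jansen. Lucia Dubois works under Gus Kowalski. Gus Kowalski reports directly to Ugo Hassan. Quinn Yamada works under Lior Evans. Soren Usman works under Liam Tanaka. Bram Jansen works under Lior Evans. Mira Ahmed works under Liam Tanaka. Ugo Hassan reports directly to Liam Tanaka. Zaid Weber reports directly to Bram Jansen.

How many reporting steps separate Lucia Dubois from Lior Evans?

Chain from Lucia Dubois up to Lior Evans: Lucia Dubois → Gus Kowalski → Ugo Hassan → Liam Tanaka → Bram Jansen → Lior Evans. That is 5 steps up, so Lucia Dubois is 5 levels below Lior Evans.

5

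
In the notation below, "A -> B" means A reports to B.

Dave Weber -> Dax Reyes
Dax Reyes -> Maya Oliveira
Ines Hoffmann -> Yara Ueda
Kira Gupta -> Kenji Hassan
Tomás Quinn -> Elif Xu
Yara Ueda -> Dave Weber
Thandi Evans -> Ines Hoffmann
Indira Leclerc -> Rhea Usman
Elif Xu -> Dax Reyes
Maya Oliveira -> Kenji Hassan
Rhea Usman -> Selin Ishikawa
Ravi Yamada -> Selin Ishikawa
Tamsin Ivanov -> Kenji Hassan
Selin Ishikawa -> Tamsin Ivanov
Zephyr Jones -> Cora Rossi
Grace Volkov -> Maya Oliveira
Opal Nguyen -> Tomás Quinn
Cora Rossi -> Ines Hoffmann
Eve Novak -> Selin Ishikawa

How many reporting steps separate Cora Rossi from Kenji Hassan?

Chain from Cora Rossi up to Kenji Hassan: Cora Rossi → Ines Hoffmann → Yara Ueda → Dave Weber → Dax Reyes → Maya Oliveira → Kenji Hassan. That is 6 steps up, so Cora Rossi is 6 levels below Kenji Hassan.

6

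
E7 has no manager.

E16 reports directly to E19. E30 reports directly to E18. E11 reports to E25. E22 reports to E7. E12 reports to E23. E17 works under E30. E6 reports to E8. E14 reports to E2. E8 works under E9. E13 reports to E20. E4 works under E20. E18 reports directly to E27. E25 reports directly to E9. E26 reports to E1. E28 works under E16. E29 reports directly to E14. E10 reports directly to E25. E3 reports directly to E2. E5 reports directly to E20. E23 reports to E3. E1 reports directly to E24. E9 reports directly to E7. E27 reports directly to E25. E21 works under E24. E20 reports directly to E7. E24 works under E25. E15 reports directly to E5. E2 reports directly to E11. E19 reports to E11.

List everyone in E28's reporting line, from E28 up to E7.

E28 reports to E16. E16 reports to E19. E19 reports to E11. E11 reports to E25. E25 reports to E9. E9 reports to E7. E7 is at the top.

E28 -> E16 -> E19 -> E11 -> E25 -> E9 -> E7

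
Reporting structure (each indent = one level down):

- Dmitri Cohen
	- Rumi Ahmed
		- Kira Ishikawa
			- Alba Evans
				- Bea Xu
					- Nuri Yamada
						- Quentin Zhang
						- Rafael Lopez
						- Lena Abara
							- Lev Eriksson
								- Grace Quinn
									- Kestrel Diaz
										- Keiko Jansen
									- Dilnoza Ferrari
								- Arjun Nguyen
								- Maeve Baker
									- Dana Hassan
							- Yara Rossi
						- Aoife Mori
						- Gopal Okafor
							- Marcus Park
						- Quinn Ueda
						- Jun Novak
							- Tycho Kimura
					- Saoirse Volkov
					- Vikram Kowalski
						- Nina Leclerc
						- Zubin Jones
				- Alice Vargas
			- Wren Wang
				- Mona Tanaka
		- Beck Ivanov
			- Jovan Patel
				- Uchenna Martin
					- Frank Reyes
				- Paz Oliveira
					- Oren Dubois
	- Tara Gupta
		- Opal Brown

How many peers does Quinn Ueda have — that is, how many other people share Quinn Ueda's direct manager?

6

Quinn Ueda reports to Nuri Yamada. Nuri Yamada's other direct reports are Quentin Zhang, Rafael Lopez, Lena Abara, Aoife Mori, Gopal Okafor, Jun Novak — 6 peers.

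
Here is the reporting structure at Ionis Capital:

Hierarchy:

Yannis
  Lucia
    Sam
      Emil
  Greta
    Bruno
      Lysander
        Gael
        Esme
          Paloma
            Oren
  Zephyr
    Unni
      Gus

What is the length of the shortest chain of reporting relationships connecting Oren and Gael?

4

Oren is 3 levels below Lysander, and Gael is 1 level below Lysander (their lowest common manager). The shortest path runs up from Oren to Lysander and back down to Gael: 3 + 1 = 4 links.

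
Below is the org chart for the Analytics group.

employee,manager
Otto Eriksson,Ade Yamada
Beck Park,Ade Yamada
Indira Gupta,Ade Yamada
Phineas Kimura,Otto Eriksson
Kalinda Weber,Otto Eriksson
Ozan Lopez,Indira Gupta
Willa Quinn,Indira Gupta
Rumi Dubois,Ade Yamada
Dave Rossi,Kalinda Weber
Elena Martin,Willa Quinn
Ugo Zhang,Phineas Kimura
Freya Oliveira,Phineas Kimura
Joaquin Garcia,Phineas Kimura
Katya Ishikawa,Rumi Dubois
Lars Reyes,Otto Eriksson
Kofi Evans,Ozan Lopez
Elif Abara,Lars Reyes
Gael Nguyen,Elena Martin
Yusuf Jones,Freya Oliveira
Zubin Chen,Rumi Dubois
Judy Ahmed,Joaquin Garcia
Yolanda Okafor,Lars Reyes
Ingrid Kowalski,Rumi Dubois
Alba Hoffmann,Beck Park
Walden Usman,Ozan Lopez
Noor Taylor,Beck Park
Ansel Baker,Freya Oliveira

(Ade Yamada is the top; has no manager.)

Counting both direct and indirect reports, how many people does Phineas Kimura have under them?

Phineas Kimura directly manages Ugo Zhang, Freya Oliveira, Joaquin Garcia. Ugo Zhang has no reports. Under Freya Oliveira: Ansel Baker, Yusuf Jones (2). Under Joaquin Garcia: Judy Ahmed (1). So Phineas Kimura's organization is 3 direct reports plus everyone under them: 1 + 3 + 2 = 6.

6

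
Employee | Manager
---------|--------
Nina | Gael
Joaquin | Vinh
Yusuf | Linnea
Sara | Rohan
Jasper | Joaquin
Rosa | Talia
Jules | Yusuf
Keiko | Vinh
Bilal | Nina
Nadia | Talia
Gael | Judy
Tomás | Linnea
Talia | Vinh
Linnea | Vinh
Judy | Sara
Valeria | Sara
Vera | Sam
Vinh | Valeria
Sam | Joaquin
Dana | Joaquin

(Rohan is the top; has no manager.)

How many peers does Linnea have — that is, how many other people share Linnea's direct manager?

Linnea reports to Vinh. Vinh's other direct reports are Joaquin, Keiko, Talia — 3 peers.

3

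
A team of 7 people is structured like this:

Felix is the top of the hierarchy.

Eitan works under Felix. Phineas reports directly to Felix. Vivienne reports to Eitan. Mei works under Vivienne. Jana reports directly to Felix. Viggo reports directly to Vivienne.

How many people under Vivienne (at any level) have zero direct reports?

The people in Vivienne's organization with no one reporting to them are Viggo, Mei. That is 2.

2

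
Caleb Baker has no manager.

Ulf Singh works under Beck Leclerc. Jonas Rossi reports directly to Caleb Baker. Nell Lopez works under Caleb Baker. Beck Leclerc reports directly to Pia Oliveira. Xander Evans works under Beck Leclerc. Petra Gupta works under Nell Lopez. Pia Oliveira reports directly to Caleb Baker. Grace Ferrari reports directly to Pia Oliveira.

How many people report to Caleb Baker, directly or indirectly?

Caleb Baker directly manages Pia Oliveira, Nell Lopez, Jonas Rossi. Under Pia Oliveira: Grace Ferrari, Beck Leclerc, Xander Evans, Ulf Singh (4). Under Nell Lopez: Petra Gupta (1). Jonas Rossi has no reports. So Caleb Baker's organization is 3 direct reports plus everyone under them: 5 + 2 + 1 = 8.

8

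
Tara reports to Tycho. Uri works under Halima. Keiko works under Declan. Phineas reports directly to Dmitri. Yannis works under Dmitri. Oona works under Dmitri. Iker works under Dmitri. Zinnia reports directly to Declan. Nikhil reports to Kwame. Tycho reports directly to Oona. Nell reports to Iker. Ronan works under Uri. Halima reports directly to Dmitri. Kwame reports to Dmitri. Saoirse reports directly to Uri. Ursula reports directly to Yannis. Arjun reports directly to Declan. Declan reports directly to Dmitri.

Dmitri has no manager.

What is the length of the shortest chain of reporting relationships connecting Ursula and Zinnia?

Ursula is 2 levels below Dmitri, and Zinnia is 2 levels below Dmitri (their lowest common manager). The shortest path runs up from Ursula to Dmitri and back down to Zinnia: 2 + 2 = 4 links.

4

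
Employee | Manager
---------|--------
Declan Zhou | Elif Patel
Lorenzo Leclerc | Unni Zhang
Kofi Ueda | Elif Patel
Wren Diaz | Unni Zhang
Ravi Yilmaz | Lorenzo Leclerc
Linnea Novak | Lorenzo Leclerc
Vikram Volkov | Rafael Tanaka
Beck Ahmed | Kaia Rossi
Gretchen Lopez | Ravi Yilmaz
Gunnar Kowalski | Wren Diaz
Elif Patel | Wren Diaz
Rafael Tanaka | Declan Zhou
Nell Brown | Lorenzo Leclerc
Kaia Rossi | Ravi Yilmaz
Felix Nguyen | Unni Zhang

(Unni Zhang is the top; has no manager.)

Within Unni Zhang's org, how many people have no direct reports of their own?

8

The people in Unni Zhang's organization with no one reporting to them are Felix Nguyen, Linnea Novak, Nell Brown, Beck Ahmed, Gretchen Lopez, Gunnar Kowalski, Kofi Ueda, Vikram Volkov. That is 8.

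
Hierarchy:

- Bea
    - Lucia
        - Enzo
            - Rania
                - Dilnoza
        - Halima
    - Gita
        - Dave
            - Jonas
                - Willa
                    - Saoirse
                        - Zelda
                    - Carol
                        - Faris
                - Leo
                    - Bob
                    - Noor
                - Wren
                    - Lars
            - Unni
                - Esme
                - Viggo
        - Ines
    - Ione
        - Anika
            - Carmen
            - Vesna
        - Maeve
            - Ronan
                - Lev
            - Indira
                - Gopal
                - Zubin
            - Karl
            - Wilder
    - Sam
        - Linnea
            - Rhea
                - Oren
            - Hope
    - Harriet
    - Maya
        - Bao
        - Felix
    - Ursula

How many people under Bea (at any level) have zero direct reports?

23

The people in Bea's organization with no one reporting to them are Ursula, Felix, Bao, Harriet, Hope, Oren, Wilder, Karl, Zubin, Gopal, Lev, Vesna, Carmen, Ines, Viggo, Esme, Lars, Noor, Bob, Faris, Zelda, Halima, Dilnoza. That is 23.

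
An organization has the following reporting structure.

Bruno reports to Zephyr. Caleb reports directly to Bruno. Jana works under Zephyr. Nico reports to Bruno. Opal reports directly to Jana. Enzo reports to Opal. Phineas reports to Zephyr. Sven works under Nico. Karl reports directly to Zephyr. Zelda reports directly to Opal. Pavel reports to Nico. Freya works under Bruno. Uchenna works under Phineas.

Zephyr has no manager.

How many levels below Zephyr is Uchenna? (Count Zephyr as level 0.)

Chain from Uchenna up to Zephyr: Uchenna → Phineas → Zephyr. That is 2 steps up, so Uchenna is 2 levels below Zephyr.

2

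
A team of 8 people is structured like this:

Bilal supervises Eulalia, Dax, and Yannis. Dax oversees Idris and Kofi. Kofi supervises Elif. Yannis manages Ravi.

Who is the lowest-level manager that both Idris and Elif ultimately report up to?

Idris's chain of managers is Dax, Bilal. Elif's chain of managers is Kofi, Dax, Bilal. The first manager that appears in both chains is Dax.

Dax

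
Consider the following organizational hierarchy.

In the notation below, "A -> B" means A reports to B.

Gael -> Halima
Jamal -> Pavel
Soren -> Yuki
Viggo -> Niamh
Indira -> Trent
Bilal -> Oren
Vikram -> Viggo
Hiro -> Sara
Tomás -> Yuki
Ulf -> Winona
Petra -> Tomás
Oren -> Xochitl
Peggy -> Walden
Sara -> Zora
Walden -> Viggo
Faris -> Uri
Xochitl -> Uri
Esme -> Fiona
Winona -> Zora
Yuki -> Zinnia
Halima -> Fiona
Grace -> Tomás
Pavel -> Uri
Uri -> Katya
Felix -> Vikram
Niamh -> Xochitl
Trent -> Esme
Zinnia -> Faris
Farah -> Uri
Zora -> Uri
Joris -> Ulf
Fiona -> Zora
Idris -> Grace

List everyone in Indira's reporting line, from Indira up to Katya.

Indira -> Trent -> Esme -> Fiona -> Zora -> Uri -> Katya

Indira reports to Trent. Trent reports to Esme. Esme reports to Fiona. Fiona reports to Zora. Zora reports to Uri. Uri reports to Katya. Katya is at the top.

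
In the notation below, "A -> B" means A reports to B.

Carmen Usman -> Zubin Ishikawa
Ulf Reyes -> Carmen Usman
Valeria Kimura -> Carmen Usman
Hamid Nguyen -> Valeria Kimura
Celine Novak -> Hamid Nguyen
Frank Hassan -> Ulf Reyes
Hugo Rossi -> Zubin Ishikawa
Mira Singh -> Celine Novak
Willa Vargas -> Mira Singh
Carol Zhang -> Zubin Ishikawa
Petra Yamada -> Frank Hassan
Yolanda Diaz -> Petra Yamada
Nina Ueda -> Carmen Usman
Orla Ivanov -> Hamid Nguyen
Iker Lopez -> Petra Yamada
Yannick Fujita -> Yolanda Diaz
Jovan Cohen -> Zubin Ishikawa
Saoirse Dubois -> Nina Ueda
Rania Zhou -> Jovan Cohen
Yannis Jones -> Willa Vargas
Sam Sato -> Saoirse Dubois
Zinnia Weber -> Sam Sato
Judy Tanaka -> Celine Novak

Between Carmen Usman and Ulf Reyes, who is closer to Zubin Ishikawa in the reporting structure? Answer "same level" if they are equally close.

Carmen Usman is 1 level below Zubin Ishikawa; Ulf Reyes is 2. Carmen Usman is higher.

Carmen Usman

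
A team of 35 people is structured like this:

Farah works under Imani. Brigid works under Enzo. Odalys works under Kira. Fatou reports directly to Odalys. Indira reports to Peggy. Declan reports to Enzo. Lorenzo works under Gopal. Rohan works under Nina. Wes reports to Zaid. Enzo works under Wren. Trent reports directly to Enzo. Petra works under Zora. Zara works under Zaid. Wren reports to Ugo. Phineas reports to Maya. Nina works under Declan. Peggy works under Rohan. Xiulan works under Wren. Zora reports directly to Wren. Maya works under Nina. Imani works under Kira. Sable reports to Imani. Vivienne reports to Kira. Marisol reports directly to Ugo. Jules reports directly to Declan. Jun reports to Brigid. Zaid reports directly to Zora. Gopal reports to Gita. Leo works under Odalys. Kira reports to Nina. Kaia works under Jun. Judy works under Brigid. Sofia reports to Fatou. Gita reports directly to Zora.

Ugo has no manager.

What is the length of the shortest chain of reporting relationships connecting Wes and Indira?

Wes is 3 levels below Wren, and Indira is 6 levels below Wren (their lowest common manager). The shortest path runs up from Wes to Wren and back down to Indira: 3 + 6 = 9 links.

9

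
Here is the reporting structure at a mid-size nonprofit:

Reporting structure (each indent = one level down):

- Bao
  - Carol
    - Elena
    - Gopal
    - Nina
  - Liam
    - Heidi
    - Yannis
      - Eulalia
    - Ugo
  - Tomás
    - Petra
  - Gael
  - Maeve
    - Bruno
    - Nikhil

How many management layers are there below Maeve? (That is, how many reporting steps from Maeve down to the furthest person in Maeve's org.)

1

The longest chain under Maeve runs Maeve → Nikhil, which is 1 level below Maeve.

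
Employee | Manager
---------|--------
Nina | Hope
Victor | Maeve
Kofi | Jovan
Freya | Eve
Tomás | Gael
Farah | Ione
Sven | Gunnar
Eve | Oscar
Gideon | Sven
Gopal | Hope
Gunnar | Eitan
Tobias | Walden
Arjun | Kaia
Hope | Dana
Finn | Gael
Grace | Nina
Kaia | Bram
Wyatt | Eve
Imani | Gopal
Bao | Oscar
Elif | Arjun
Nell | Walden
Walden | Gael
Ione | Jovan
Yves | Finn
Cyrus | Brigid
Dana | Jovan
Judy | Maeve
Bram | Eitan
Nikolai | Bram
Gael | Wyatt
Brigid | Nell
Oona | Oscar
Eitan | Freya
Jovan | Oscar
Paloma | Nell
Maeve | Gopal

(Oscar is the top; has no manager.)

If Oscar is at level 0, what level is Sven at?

Chain from Sven up to Oscar: Sven → Gunnar → Eitan → Freya → Eve → Oscar. That is 5 steps up, so Sven is 5 levels below Oscar.

5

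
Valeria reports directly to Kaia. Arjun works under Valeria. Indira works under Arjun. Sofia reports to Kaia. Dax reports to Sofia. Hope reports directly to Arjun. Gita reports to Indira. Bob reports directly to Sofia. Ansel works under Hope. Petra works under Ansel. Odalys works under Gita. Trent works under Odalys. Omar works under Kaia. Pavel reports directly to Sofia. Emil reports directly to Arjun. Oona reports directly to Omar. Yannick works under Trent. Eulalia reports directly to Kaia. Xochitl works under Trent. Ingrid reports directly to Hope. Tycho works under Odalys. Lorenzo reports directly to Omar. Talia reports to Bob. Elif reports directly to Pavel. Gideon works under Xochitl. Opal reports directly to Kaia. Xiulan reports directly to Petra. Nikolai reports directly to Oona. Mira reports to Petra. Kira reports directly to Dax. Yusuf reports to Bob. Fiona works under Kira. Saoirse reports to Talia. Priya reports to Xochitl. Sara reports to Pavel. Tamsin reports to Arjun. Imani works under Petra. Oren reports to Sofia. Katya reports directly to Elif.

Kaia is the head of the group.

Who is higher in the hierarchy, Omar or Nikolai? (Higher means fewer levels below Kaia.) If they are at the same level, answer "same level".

Omar is 1 level below Kaia; Nikolai is 3. Omar is higher.

Omar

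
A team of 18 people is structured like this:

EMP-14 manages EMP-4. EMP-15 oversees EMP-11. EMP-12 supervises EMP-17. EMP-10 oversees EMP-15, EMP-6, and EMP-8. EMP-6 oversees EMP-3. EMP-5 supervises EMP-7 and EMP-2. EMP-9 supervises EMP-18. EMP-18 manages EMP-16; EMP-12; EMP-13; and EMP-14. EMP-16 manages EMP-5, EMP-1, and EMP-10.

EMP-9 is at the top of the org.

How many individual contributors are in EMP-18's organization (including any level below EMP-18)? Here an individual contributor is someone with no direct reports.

The people in EMP-18's organization with no one reporting to them are EMP-4, EMP-13, EMP-17, EMP-1, EMP-8, EMP-3, EMP-11, EMP-7, EMP-2. That is 9.

9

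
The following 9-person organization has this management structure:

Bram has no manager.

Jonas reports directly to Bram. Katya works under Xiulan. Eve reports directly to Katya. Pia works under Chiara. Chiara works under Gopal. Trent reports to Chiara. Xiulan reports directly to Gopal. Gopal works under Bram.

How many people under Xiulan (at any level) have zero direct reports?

1

The only person in Xiulan's organization with no one reporting to them is Eve. That is 1.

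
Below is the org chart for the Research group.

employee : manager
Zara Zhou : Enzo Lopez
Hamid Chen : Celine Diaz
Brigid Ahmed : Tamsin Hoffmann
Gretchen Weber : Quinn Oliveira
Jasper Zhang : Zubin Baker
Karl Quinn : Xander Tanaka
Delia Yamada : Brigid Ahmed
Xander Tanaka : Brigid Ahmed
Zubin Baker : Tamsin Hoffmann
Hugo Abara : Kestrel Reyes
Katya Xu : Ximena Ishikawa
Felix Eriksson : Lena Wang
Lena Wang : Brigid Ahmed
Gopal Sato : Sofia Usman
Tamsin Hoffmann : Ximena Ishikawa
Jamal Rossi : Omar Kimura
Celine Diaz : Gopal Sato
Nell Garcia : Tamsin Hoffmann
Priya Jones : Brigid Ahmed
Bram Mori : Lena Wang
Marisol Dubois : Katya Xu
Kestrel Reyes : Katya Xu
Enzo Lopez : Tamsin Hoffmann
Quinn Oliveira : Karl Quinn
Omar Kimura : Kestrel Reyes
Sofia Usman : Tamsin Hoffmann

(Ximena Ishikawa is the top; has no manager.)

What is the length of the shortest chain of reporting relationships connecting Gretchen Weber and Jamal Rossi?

Gretchen Weber is 6 levels below Ximena Ishikawa, and Jamal Rossi is 4 levels below Ximena Ishikawa (their lowest common manager). The shortest path runs up from Gretchen Weber to Ximena Ishikawa and back down to Jamal Rossi: 6 + 4 = 10 links.

10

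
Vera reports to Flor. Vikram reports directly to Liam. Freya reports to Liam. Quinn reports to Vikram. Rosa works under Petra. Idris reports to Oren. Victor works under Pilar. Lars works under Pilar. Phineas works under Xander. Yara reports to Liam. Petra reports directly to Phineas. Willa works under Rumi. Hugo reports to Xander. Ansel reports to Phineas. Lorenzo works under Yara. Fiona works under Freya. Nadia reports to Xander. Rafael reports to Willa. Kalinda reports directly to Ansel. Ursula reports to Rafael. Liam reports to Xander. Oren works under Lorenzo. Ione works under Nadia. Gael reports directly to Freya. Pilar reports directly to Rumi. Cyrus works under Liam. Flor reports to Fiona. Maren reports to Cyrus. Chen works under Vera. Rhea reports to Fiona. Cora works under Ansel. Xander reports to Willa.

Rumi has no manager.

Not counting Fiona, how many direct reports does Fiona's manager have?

Fiona reports to Freya. Freya's other direct reports are Gael — 1 peer.

1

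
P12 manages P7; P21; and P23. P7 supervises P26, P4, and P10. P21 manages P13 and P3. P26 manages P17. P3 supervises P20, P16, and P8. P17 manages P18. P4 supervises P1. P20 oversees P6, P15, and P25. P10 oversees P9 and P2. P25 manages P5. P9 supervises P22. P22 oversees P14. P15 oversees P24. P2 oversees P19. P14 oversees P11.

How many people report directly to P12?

3

P12 directly manages P7, P23, P21. That is 3 direct reports.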